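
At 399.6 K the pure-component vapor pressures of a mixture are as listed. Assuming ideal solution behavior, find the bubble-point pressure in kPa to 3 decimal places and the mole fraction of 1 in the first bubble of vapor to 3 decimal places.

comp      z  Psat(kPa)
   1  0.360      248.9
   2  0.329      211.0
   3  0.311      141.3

At the bubble point ψ → 0, so ΣzᵢKᵢ = 1 with Kᵢ = Pᵢˢᵃᵗ/P ⇒ P = ΣzᵢPᵢˢᵃᵗ.
P = 0.360·248.9 + 0.329·211.0 + 0.311·141.3 = 202.967 kPa
yᵢ = zᵢPᵢˢᵃᵗ/P ⇒ y_1 = 0.360·248.9/202.967 = 0.441

Pbub = 202.967 kPa, y_1 = 0.441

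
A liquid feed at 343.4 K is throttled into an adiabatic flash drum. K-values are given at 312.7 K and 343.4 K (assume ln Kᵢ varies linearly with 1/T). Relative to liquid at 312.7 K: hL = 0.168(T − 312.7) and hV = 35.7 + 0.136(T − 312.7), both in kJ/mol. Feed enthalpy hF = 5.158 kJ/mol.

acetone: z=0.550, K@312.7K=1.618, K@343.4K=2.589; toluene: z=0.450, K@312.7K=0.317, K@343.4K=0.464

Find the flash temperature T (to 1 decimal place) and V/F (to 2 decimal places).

Adiabatic flash: solve Rachford–Rice at each trial T, then check hF = ψ·hV(T) + (1−ψ)·hL(T).
  T = 312.7 K: K = (1.618, 0.317), RR gives ψ = 0.077, H_out = 2.753 kJ/mol
  T = 343.4 K: K = (2.589, 0.464), RR gives ψ = 0.743, H_out = 30.950 kJ/mol
  T = 328.0 K: K = (2.068, 0.387), RR gives ψ = 0.475, H_out = 19.308 kJ/mol
  T = 320.4 K: K = (1.836, 0.351), RR gives ψ = 0.309, H_out = 12.262 kJ/mol
  T = 316.5 K: K = (1.723, 0.334), RR gives ψ = 0.203, H_out = 7.873 kJ/mol
  T = 314.6 K: K = (1.670, 0.325), RR gives ψ = 0.144, H_out = 5.441 kJ/mol
Linear interpolation between T = 312.7 (H_out = 2.753) and T = 314.6 (H_out = 5.441) on hF = 5.158 gives T ≈ 314.4 K, at which ψ = 0.14.

T = 314.4 K, V/F = 0.14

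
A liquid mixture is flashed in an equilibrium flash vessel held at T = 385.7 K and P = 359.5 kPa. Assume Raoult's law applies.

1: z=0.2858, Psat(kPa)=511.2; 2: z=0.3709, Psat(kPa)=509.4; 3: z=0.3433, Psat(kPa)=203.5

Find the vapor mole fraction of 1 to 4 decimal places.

Raoult's law: Kᵢ = Pᵢˢᵃᵗ/P = Pᵢˢᵃᵗ/359.5.
  K_1 = 511.2/359.5 = 1.421975, K_2 = 509.4/359.5 = 1.416968, K_3 = 203.5/359.5 = 0.566064
Material balance + equilibrium reduce to Σ zᵢ(Kᵢ−1)/(1+V/F(Kᵢ−1)) = 0.
Feasibility: ΣzᵢKᵢ = 1.1263, Σzᵢ/Kᵢ = 1.0692 — both > 1, two phases present.
Newton–Raphson from V/F = 0.57:
  V/F = 0.5700: g = 0.02425, g' = -0.1893 → V/F = 0.6981
  V/F = 0.6981: g = -0.00077, g' = -0.2021 → V/F = 0.6943
Converged at V/F = 0.6943.
Compositions from xᵢ = zᵢ/(1+V/F(Kᵢ−1)), yᵢ = Kᵢxᵢ:
  1: x = 0.2210, y = 0.3143
  2: x = 0.2876, y = 0.4076
  3: x = 0.4913, y = 0.2781

y_1 = 0.3143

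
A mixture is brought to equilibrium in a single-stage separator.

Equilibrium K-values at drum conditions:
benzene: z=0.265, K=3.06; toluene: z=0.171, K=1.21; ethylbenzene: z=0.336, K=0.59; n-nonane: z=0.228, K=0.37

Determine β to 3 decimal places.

Material balance + equilibrium reduce to Σ zᵢ(Kᵢ−1)/(1+β(Kᵢ−1)) = 0.
Feasibility: ΣzᵢKᵢ = 1.300, Σzᵢ/Kᵢ = 1.414 — both > 1, two phases present.
Newton–Raphson from β = 0.68:
  β = 0.680: g = -0.1835, g' = -0.586 → β = 0.367
  β = 0.367: g = -0.0048, g' = -0.603 → β = 0.359
Converged at β = 0.359.

β = 0.359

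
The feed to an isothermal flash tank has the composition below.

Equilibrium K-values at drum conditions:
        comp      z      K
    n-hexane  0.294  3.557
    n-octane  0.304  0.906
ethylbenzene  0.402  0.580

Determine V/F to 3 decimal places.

V/F = 0.699

Rachford–Rice: g(V/F) = Σ zᵢ(Kᵢ−1)/(1+V/F(Kᵢ−1)) = 0.
Check two-phase: ΣzᵢKᵢ = 1.554 > 1 and Σzᵢ/Kᵢ = 1.111 > 1, so g(0) = 0.554 > 0 and g(1) = -0.111 < 0.
Newton iteration, V/F⁰ = 0.5:
  V/F = 0.500: g = 0.0862, g' = -0.487 → V/F = 0.677
  V/F = 0.677: g = 0.0088, g' = -0.399 → V/F = 0.699
Converged at V/F = 0.699.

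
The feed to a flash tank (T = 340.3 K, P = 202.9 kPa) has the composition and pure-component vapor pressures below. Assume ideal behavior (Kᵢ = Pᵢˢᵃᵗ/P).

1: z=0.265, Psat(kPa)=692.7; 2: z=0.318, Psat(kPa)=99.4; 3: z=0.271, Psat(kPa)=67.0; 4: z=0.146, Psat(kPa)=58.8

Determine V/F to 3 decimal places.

Raoult's law: Kᵢ = Pᵢˢᵃᵗ/P = Pᵢˢᵃᵗ/202.9.
  K_1 = 692.7/202.9 = 3.41400, K_2 = 99.4/202.9 = 0.48990, K_3 = 67.0/202.9 = 0.33021, K_4 = 58.8/202.9 = 0.28980
Rachford–Rice: g(V/F) = Σ zᵢ(Kᵢ−1)/(1+V/F(Kᵢ−1)) = 0.
g(0) = ΣzᵢKᵢ − 1 = 0.192 and g(1) = 1 − Σzᵢ/Kᵢ = -1.051, so a root lies in (0, 1).
Newton iteration, V/F⁰ = 0.5:
  V/F = 0.500: g = -0.3616, g' = -0.918 → V/F = 0.106
  V/F = 0.106: g = 0.0302, g' = -1.298 → V/F = 0.129
  V/F = 0.129: g = 0.0009, g' = -1.227 → V/F = 0.130
Converged at V/F = 0.130.

V/F = 0.130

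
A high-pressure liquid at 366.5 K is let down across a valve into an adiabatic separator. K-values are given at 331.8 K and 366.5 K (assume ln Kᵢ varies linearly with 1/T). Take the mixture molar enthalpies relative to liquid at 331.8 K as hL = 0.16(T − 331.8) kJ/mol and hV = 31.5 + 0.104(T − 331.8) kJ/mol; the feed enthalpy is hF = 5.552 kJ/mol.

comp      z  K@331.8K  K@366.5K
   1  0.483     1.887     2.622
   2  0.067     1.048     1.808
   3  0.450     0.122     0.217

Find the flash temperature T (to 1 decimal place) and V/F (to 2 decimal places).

Adiabatic flash: solve Rachford–Rice at each trial T, then check hF = ψ·hV(T) + (1−ψ)·hL(T).
  T = 331.8 K: K = (1.887, 1.048, 0.122), RR gives ψ = 0.050, H_out = 1.583 kJ/mol
  T = 366.5 K: K = (2.622, 1.808, 0.217), RR gives ψ = 0.403, H_out = 17.458 kJ/mol
  T = 349.1 K: K = (2.242, 1.394, 0.165), RR gives ψ = 0.257, H_out = 10.618 kJ/mol
  T = 340.5 K: K = (2.062, 1.214, 0.143), RR gives ψ = 0.166, H_out = 6.543 kJ/mol
  T = 336.1 K: K = (1.973, 1.128, 0.132), RR gives ψ = 0.111, H_out = 4.166 kJ/mol
  T = 338.3 K: K = (2.017, 1.171, 0.137), RR gives ψ = 0.140, H_out = 5.384 kJ/mol
Linear interpolation between T = 338.3 (H_out = 5.384) and T = 340.5 (H_out = 6.543) on hF = 5.552 gives T ≈ 338.6 K, at which ψ = 0.14.

T = 338.6 K, V/F = 0.14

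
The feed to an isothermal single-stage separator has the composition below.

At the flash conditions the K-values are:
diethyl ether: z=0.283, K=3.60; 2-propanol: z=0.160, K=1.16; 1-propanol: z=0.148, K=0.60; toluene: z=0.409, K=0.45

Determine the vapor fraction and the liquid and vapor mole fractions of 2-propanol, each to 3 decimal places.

Rachford–Rice: g(ψ) = Σ zᵢ(Kᵢ−1)/(1+ψ(Kᵢ−1)) = 0.
g(0) = ΣzᵢKᵢ − 1 = 0.477 and g(1) = 1 − Σzᵢ/Kᵢ = -0.372, so a root lies in (0, 1).
Newton iteration, ψ⁰ = 0.46:
  ψ = 0.460: g = -0.0148, g' = -0.658 → ψ = 0.438
Converged at ψ = 0.438.
Compositions from xᵢ = zᵢ/(1+ψ(Kᵢ−1)), yᵢ = Kᵢxᵢ:
  diethyl ether: x = 0.132, y = 0.476
  2-propanol: x = 0.150, y = 0.173
  1-propanol: x = 0.179, y = 0.108
  toluene: x = 0.539, y = 0.242

ψ = 0.438, x_2-propanol = 0.150, y_2-propanol = 0.173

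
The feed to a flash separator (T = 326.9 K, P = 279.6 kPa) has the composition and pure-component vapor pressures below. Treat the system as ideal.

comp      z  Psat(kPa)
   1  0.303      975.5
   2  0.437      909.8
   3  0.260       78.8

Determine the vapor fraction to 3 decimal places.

ψ = 0.920

Raoult's law: Kᵢ = Pᵢˢᵃᵗ/P = Pᵢˢᵃᵗ/279.6.
  K_1 = 975.5/279.6 = 3.48891, K_2 = 909.8/279.6 = 3.25393, K_3 = 78.8/279.6 = 0.28183
Let ψ = V/F and solve Σ zᵢ(Kᵢ−1)/(1+ψ(Kᵢ−1)) = 0.
Check two-phase: ΣzᵢKᵢ = 2.552 > 1 and Σzᵢ/Kᵢ = 1.144 > 1, so g(0) = 1.552 > 0 and g(1) = -0.144 < 0.
Iterate (Newton) starting at ψ = 0.5:
  ψ = 0.500: g = 0.5077, g' = -1.190 → ψ = 0.927
  ψ = 0.927: g = -0.0114, g' = -1.603 → ψ = 0.920
Converged at ψ = 0.920.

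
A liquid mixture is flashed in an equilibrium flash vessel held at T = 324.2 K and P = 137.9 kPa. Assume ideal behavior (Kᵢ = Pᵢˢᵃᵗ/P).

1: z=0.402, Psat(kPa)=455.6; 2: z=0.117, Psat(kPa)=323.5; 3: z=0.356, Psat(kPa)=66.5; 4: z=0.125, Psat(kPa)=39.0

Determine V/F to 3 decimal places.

Raoult's law: Kᵢ = Pᵢˢᵃᵗ/P = Pᵢˢᵃᵗ/137.9.
  K_1 = 455.6/137.9 = 3.30384, K_2 = 323.5/137.9 = 2.34590, K_3 = 66.5/137.9 = 0.48223, K_4 = 39.0/137.9 = 0.28281
Newton–Raphson from V/F = 0.32:
  V/F = 0.320: g = 0.3059, g' = -1.056 → V/F = 0.610
  V/F = 0.610: g = 0.0430, g' = -0.840 → V/F = 0.661
Converged at V/F = 0.661.

V/F = 0.661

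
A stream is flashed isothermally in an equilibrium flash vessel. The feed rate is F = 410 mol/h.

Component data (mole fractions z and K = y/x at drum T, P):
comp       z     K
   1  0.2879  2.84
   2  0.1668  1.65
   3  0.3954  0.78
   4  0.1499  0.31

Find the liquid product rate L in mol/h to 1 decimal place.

L = 120.5 mol/h

Rachford–Rice: g(β) = Σ zᵢ(Kᵢ−1)/(1+β(Kᵢ−1)) = 0.
g(0) = ΣzᵢKᵢ − 1 = 0.4477 and g(1) = 1 − Σzᵢ/Kᵢ = -0.1929, so a root lies in (0, 1).
Newton–Raphson from β = 0.53:
  β = 0.5300: g = 0.08730, g' = -0.4907 → β = 0.7079
  β = 0.7079: g = -0.00091, g' = -0.5165 → β = 0.7061
Converged at β = 0.7061.
Then V = β·F = 0.7061·410 = 289.5 mol/h and L = F − V = 120.5 mol/h.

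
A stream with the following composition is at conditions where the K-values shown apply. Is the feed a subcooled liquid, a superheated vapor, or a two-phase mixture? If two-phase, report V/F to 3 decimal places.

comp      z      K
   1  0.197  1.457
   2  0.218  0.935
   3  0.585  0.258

ΣzᵢKᵢ = 0.642; Σzᵢ/Kᵢ = 2.636.
Since ΣzᵢKᵢ < 1 the mixture is below its bubble point — single liquid phase.

subcooled liquid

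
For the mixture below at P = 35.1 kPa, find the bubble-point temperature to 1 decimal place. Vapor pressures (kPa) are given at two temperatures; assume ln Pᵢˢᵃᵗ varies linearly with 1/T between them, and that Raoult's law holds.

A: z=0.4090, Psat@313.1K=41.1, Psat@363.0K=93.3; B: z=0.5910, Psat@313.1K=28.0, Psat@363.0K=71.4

Bubble-point temperature: ΣzᵢPᵢˢᵃᵗ(T) = P. Interpolate ln Pᵢˢᵃᵗ = aᵢ + bᵢ/T.
  T = 313.1 K: ΣzᵢPᵢˢᵃᵗ = 33.36 kPa
  T = 363.0 K: ΣzᵢPᵢˢᵃᵗ = 80.36 kPa
  T = 338.1 K: ΣzᵢPᵢˢᵃᵗ = 53.51 kPa
  T = 325.6 K: ΣzᵢPᵢˢᵃᵗ = 42.63 kPa
  T = 319.4 K: ΣzᵢPᵢˢᵃᵗ = 37.84 kPa
  T = 316.2 K: ΣzᵢPᵢˢᵃᵗ = 35.51 kPa
  T = 314.6 K: ΣzᵢPᵢˢᵃᵗ = 34.39 kPa
Interpolating between 314.6 K and 316.2 K gives T ≈ 315.6 K.

T = 315.6 K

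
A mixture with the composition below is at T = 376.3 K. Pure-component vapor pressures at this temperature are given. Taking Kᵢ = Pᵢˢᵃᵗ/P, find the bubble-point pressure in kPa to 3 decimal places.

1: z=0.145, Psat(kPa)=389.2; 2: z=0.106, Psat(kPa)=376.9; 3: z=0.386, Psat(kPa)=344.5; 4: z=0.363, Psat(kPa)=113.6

Pbub = 270.599 kPa

At the bubble point ψ → 0, so ΣzᵢKᵢ = 1 with Kᵢ = Pᵢˢᵃᵗ/P ⇒ P = ΣzᵢPᵢˢᵃᵗ.
P = 0.145·389.2 + 0.106·376.9 + 0.386·344.5 + 0.363·113.6 = 270.599 kPa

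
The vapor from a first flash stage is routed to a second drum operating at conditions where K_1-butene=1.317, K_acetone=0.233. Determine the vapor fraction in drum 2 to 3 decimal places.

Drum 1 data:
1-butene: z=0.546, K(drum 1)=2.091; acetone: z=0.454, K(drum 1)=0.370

V/F (drum 2) = 0.258

Drum 1:
Newton–Raphson from ψ₁ = 0.5:
  ψ₁ = 0.500: g = -0.0321, g' = -0.656 → ψ₁ = 0.451
Converged at ψ₁ = 0.451.
Drum-1 compositions:
  1-butene: x = 0.366, y = 0.765
  acetone: x = 0.634, y = 0.235
Drum-2 feed = drum-1 vapor: z₂ = (0.7654, 0.2346).
Drum 2:
Rachford–Rice: g(ψ₂) = Σ zᵢ(Kᵢ−1)/(1+ψ₂(Kᵢ−1)) = 0.
g(0) = ΣzᵢKᵢ − 1 = 0.063 and g(1) = 1 − Σzᵢ/Kᵢ = -0.588, so a root lies in (0, 1).
Binary case is linear: z₁(K₁−1)(1+ψ₂(K₂−1)) + z₂(K₂−1)(1+ψ₂(K₁−1)) = 0
⇒ ψ₂ = [z₁(K₁−1)+z₂(K₂−1)] / [−(K₁−1)(K₂−1)] = 0.0627/0.2431 = 0.258
  1-butene: x = 0.708, y = 0.932
  acetone: x = 0.292, y = 0.068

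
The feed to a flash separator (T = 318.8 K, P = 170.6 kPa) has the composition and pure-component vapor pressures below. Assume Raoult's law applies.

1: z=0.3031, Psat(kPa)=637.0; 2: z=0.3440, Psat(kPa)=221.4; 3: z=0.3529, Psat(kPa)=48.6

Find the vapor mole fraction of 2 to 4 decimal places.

y_2 = 0.3833

Raoult's law: Kᵢ = Pᵢˢᵃᵗ/P = Pᵢˢᵃᵗ/170.6.
  K_1 = 637.0/170.6 = 3.733880, K_2 = 221.4/170.6 = 1.297773, K_3 = 48.6/170.6 = 0.284877
Material balance + equilibrium reduce to Σ zᵢ(Kᵢ−1)/(1+ψ(Kᵢ−1)) = 0.
g(0) = ΣzᵢKᵢ − 1 = 0.6787 and g(1) = 1 − Σzᵢ/Kᵢ = -0.5850, so a root lies in (0, 1).
Newton iteration, ψ⁰ = 0.5:
  ψ = 0.5000: g = 0.04642, g' = -0.8647 → ψ = 0.5537
  ψ = 0.5537: g = -0.00021, g' = -0.8756 → ψ = 0.5534
Converged at ψ = 0.5534.
Compositions from xᵢ = zᵢ/(1+ψ(Kᵢ−1)), yᵢ = Kᵢxᵢ:
  1: x = 0.1206, y = 0.4503
  2: x = 0.2953, y = 0.3833
  3: x = 0.5841, y = 0.1664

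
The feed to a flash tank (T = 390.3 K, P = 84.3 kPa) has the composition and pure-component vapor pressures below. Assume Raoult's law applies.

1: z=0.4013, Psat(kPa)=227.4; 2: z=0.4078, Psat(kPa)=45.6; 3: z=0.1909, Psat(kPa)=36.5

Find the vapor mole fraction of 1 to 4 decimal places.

y_1 = 0.6090

Raoult's law: Kᵢ = Pᵢˢᵃᵗ/P = Pᵢˢᵃᵗ/84.3.
  K_1 = 227.4/84.3 = 2.697509, K_2 = 45.6/84.3 = 0.540925, K_3 = 36.5/84.3 = 0.432977
Newton–Raphson from V/F = 0.5:
  V/F = 0.5000: g = -0.02559, g' = -0.6027 → V/F = 0.4575
  V/F = 0.4575: g = 0.00027, g' = -0.6160 → V/F = 0.4580
Converged at V/F = 0.4580.
Compositions from xᵢ = zᵢ/(1+V/F(Kᵢ−1)), yᵢ = Kᵢxᵢ:
  1: x = 0.2258, y = 0.6090
  2: x = 0.5164, y = 0.2793
  3: x = 0.2579, y = 0.1116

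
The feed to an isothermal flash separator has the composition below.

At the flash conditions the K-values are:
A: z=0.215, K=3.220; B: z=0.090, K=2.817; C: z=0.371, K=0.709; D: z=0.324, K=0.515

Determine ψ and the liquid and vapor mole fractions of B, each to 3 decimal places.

ψ = 0.457, x_B = 0.049, y_B = 0.139

Iterate (Newton) starting at ψ = 0.37:
  ψ = 0.370: g = 0.0473, g' = -0.578 → ψ = 0.452
  ψ = 0.452: g = 0.0025, g' = -0.520 → ψ = 0.457
Converged at ψ = 0.457.
Compositions from xᵢ = zᵢ/(1+ψ(Kᵢ−1)), yᵢ = Kᵢxᵢ:
  A: x = 0.107, y = 0.344
  B: x = 0.049, y = 0.139
  C: x = 0.428, y = 0.303
  D: x = 0.416, y = 0.214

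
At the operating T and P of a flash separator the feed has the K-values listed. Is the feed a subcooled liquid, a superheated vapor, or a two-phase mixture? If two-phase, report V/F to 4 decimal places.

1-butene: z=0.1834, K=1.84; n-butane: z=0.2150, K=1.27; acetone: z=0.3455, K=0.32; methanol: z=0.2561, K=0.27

subcooled liquid

ΣzᵢKᵢ = 0.7902; Σzᵢ/Kᵢ = 2.2972.
Since ΣzᵢKᵢ < 1 the mixture is below its bubble point — single liquid phase.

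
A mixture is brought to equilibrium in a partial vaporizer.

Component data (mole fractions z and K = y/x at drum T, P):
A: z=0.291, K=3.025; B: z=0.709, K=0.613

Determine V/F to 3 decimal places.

Material balance + equilibrium reduce to Σ zᵢ(Kᵢ−1)/(1+V/F(Kᵢ−1)) = 0.
g(0) = ΣzᵢKᵢ − 1 = 0.315 and g(1) = 1 − Σzᵢ/Kᵢ = -0.253, so a root lies in (0, 1).
Newton iteration, V/F⁰ = 0.5:
  V/F = 0.500: g = -0.0474, g' = -0.458 → V/F = 0.396
  V/F = 0.396: g = 0.0027, g' = -0.515 → V/F = 0.402
Converged at V/F = 0.402.

V/F = 0.402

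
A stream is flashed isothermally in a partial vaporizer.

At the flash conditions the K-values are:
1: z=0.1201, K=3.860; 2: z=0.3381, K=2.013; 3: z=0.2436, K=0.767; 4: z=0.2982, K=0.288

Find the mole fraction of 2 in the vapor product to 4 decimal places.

Newton iteration, V/F⁰ = 0.5:
  V/F = 0.5000: g = -0.02523, g' = -0.7007 → V/F = 0.4640
  V/F = 0.4640: g = -0.00011, g' = -0.6957 → V/F = 0.4638
Converged at V/F = 0.4638.
Compositions from xᵢ = zᵢ/(1+V/F(Kᵢ−1)), yᵢ = Kᵢxᵢ:
  1: x = 0.0516, y = 0.1993
  2: x = 0.2300, y = 0.4630
  3: x = 0.2731, y = 0.2095
  4: x = 0.4452, y = 0.1282

y_2 = 0.4630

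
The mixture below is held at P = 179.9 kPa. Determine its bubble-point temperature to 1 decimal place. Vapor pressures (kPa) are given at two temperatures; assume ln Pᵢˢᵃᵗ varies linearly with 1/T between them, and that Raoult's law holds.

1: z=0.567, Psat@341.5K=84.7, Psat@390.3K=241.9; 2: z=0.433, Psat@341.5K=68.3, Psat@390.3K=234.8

Bubble-point temperature: ΣzᵢPᵢˢᵃᵗ(T) = P. Interpolate ln Pᵢˢᵃᵗ = aᵢ + bᵢ/T.
  T = 341.5 K: ΣzᵢPᵢˢᵃᵗ = 77.60 kPa
  T = 390.3 K: ΣzᵢPᵢˢᵃᵗ = 238.83 kPa
  T = 365.9 K: ΣzᵢPᵢˢᵃᵗ = 141.19 kPa
  T = 378.1 K: ΣzᵢPᵢˢᵃᵗ = 185.15 kPa
  T = 372.0 K: ΣzᵢPᵢˢᵃᵗ = 162.03 kPa
  T = 375.1 K: ΣzᵢPᵢˢᵃᵗ = 173.49 kPa
  T = 376.6 K: ΣzᵢPᵢˢᵃᵗ = 179.25 kPa
Interpolating between 376.6 K and 378.1 K gives T ≈ 376.8 K.

T = 376.8 K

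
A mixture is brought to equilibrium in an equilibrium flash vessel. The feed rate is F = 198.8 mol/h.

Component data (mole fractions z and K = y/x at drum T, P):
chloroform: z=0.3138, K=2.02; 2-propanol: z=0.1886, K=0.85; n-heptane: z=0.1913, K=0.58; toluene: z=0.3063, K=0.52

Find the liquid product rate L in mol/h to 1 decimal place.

L = 166.6 mol/h

Material balance + equilibrium reduce to Σ zᵢ(Kᵢ−1)/(1+β(Kᵢ−1)) = 0.
g(0) = ΣzᵢKᵢ − 1 = 0.0644 and g(1) = 1 − Σzᵢ/Kᵢ = -0.2961, so a root lies in (0, 1).
Newton iteration, β⁰ = 0.5:
  β = 0.5000: g = -0.11377, g' = -0.3244 → β = 0.1493
  β = 0.1493: g = 0.00475, g' = -0.3706 → β = 0.1621
  β = 0.1621: g = 0.00003, g' = -0.3667 → β = 0.1622
Converged at β = 0.1622.
Then V = β·F = 0.1622·198.8 = 32.2 mol/h and L = F − V = 166.6 mol/h.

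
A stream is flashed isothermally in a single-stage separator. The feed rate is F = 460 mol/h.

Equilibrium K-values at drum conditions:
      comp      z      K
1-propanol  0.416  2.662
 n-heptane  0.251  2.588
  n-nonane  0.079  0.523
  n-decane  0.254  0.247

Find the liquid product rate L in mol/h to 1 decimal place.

L = 118.4 mol/h

Rachford–Rice: g(β) = Σ zᵢ(Kᵢ−1)/(1+β(Kᵢ−1)) = 0.
Feasibility: ΣzᵢKᵢ = 1.861, Σzᵢ/Kᵢ = 1.433 — both > 1, two phases present.
Newton iteration, β⁰ = 0.5:
  β = 0.500: g = 0.2435, g' = -0.941 → β = 0.759
  β = 0.759: g = -0.0188, g' = -1.183 → β = 0.743
Converged at β = 0.743.
Then V = β·F = 0.7427·460 = 341.6 mol/h and L = F − V = 118.4 mol/h.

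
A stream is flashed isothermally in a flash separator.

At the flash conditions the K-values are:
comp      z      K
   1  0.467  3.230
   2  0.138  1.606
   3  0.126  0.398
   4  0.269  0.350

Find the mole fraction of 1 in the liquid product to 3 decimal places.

x_1 = 0.180

Rachford–Rice: g(ψ) = Σ zᵢ(Kᵢ−1)/(1+ψ(Kᵢ−1)) = 0.
Check two-phase: ΣzᵢKᵢ = 1.874 > 1 and Σzᵢ/Kᵢ = 1.316 > 1, so g(0) = 0.874 > 0 and g(1) = -0.316 < 0.
Iterate (Newton) starting at ψ = 0.61:
  ψ = 0.610: g = 0.0927, g' = -0.870 → ψ = 0.717
  ψ = 0.717: g = -0.0015, g' = -0.908 → ψ = 0.715
Converged at ψ = 0.715.
Compositions from xᵢ = zᵢ/(1+ψ(Kᵢ−1)), yᵢ = Kᵢxᵢ:
  1: x = 0.180, y = 0.581
  2: x = 0.096, y = 0.155
  3: x = 0.221, y = 0.088
  4: x = 0.503, y = 0.176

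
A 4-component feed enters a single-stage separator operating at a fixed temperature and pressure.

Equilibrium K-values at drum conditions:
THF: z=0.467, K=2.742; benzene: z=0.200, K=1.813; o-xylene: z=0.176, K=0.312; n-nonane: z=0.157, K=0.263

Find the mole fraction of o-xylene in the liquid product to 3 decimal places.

x_o-xylene = 0.338

Let ψ = V/F and solve Σ zᵢ(Kᵢ−1)/(1+ψ(Kᵢ−1)) = 0.
g(0) = ΣzᵢKᵢ − 1 = 0.739 and g(1) = 1 − Σzᵢ/Kᵢ = -0.442, so a root lies in (0, 1).
Newton–Raphson from ψ = 0.5:
  ψ = 0.500: g = 0.1826, g' = -0.879 → ψ = 0.708
  ψ = 0.708: g = -0.0103, g' = -1.027 → ψ = 0.698
Converged at ψ = 0.698.
Compositions from xᵢ = zᵢ/(1+ψ(Kᵢ−1)), yᵢ = Kᵢxᵢ:
  THF: x = 0.211, y = 0.578
  benzene: x = 0.128, y = 0.231
  o-xylene: x = 0.338, y = 0.106
  n-nonane: x = 0.323, y = 0.085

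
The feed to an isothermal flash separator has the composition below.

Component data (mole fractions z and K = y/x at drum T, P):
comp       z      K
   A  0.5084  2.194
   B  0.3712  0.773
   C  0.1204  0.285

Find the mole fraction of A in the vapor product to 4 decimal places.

Let ψ = V/F and solve Σ zᵢ(Kᵢ−1)/(1+ψ(Kᵢ−1)) = 0.
Check two-phase: ΣzᵢKᵢ = 1.4367 > 1 and Σzᵢ/Kᵢ = 1.1344 > 1, so g(0) = 0.4367 > 0 and g(1) = -0.1344 < 0.
Iterate (Newton) starting at ψ = 0.5:
  ψ = 0.5000: g = 0.15107, g' = -0.4576 → ψ = 0.8301
  ψ = 0.8301: g = -0.01075, g' = -0.5844 → ψ = 0.8117
  ψ = 0.8117: g = -0.00018, g' = -0.5652 → ψ = 0.8114
Converged at ψ = 0.8114.
Compositions from xᵢ = zᵢ/(1+ψ(Kᵢ−1)), yᵢ = Kᵢxᵢ:
  A: x = 0.2582, y = 0.5666
  B: x = 0.4550, y = 0.3517
  C: x = 0.2868, y = 0.0817

y_A = 0.5666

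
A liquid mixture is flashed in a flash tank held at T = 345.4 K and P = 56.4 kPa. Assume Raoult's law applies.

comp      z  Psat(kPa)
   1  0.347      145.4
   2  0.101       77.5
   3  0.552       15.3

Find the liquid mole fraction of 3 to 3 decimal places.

Raoult's law: Kᵢ = Pᵢˢᵃᵗ/P = Pᵢˢᵃᵗ/56.4.
  K_1 = 145.4/56.4 = 2.57801, K_2 = 77.5/56.4 = 1.37411, K_3 = 15.3/56.4 = 0.27128
Iterate (Newton) starting at β = 0.54:
  β = 0.540: g = -0.3362, g' = -1.059 → β = 0.222
  β = 0.222: g = -0.0399, g' = -0.903 → β = 0.178
  β = 0.178: g = 0.0005, g' = -0.926 → β = 0.179
Converged at β = 0.179.
Compositions from xᵢ = zᵢ/(1+β(Kᵢ−1)), yᵢ = Kᵢxᵢ:
  1: x = 0.271, y = 0.698
  2: x = 0.095, y = 0.130
  3: x = 0.635, y = 0.172

x_3 = 0.635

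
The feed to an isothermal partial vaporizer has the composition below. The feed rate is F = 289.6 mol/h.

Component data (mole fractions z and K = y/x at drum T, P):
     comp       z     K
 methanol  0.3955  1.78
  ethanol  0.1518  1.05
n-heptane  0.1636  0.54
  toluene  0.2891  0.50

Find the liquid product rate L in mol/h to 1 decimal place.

Let ψ = V/F and solve Σ zᵢ(Kᵢ−1)/(1+ψ(Kᵢ−1)) = 0.
g(0) = ΣzᵢKᵢ − 1 = 0.0963 and g(1) = 1 − Σzᵢ/Kᵢ = -0.2479, so a root lies in (0, 1).
Newton iteration, ψ⁰ = 0.5:
  ψ = 0.5000: g = -0.06113, g' = -0.3118 → ψ = 0.3039
  ψ = 0.3039: g = -0.00109, g' = -0.3049 → ψ = 0.3004
Converged at ψ = 0.3004.
Then V = ψ·F = 0.3004·289.6 = 87.0 mol/h and L = F − V = 202.6 mol/h.

L = 202.6 mol/h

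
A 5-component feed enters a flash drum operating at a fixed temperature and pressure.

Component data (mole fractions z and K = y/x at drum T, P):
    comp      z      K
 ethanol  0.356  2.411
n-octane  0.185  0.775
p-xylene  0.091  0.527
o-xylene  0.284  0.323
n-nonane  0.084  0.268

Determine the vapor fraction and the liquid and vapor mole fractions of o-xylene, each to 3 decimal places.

ψ = 0.209, x_o-xylene = 0.331, y_o-xylene = 0.107

Rachford–Rice: g(ψ) = Σ zᵢ(Kᵢ−1)/(1+ψ(Kᵢ−1)) = 0.
Check two-phase: ΣzᵢKᵢ = 1.164 > 1 and Σzᵢ/Kᵢ = 1.752 > 1, so g(0) = 0.164 > 0 and g(1) = -0.752 < 0.
Newton iteration, ψ⁰ = 0.5:
  ψ = 0.500: g = -0.1964, g' = -0.700 → ψ = 0.219
  ψ = 0.219: g = -0.0073, g' = -0.692 → ψ = 0.209
Converged at ψ = 0.209.
Compositions from xᵢ = zᵢ/(1+ψ(Kᵢ−1)), yᵢ = Kᵢxᵢ:
  ethanol: x = 0.275, y = 0.663
  n-octane: x = 0.194, y = 0.150
  p-xylene: x = 0.101, y = 0.053
  o-xylene: x = 0.331, y = 0.107
  n-nonane: x = 0.099, y = 0.027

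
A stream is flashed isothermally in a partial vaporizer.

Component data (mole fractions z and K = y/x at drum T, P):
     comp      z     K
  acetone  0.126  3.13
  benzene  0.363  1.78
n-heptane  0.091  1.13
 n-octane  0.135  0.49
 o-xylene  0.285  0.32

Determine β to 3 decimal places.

β = 0.432

Material balance + equilibrium reduce to Σ zᵢ(Kᵢ−1)/(1+β(Kᵢ−1)) = 0.
Check two-phase: ΣzᵢKᵢ = 1.301 > 1 and Σzᵢ/Kᵢ = 1.491 > 1, so g(0) = 0.301 > 0 and g(1) = -0.491 < 0.
Newton iteration, β⁰ = 0.58:
  β = 0.580: g = -0.0918, g' = -0.651 → β = 0.439
  β = 0.439: g = -0.0041, g' = -0.603 → β = 0.432
Converged at β = 0.432.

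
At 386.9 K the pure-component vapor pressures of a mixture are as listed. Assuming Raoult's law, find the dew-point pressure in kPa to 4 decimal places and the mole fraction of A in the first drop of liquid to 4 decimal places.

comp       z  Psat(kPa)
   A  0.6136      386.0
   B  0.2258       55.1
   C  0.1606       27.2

At the dew point ψ → 1, so Σzᵢ/Kᵢ = 1 with Kᵢ = Pᵢˢᵃᵗ/P ⇒ 1/P = Σzᵢ/Pᵢˢᵃᵗ.
1/P = 0.6136/386.0 + 0.2258/55.1 + 0.1606/27.2 = 0.0115921 ⇒ P = 86.2660 kPa
xᵢ = zᵢP/Pᵢˢᵃᵗ ⇒ x_A = 0.6136·86.2660/386.0 = 0.1371

Pdew = 86.2660 kPa, x_A = 0.1371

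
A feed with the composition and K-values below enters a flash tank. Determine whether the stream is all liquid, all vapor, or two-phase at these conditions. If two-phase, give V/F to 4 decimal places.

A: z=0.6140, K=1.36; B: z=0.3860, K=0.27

ΣzᵢKᵢ = 0.9393; Σzᵢ/Kᵢ = 1.8811.
Since ΣzᵢKᵢ < 1 the mixture is below its bubble point — single liquid phase.

all liquid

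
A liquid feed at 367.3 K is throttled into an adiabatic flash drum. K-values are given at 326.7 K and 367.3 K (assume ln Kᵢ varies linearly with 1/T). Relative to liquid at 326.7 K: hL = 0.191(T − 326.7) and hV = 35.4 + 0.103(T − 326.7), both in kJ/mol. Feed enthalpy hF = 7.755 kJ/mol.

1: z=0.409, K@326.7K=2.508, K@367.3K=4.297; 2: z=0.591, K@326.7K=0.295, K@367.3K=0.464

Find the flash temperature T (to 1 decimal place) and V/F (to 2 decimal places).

Adiabatic flash: solve Rachford–Rice at each trial T, then check hF = ψ·hV(T) + (1−ψ)·hL(T).
  T = 326.7 K: K = (2.508, 0.295), RR gives ψ = 0.188, H_out = 6.663 kJ/mol
  T = 367.3 K: K = (4.297, 0.464), RR gives ψ = 0.584, H_out = 26.336 kJ/mol
  T = 347.0 K: K = (3.335, 0.375), RR gives ψ = 0.401, H_out = 17.363 kJ/mol
  T = 336.9 K: K = (2.907, 0.334), RR gives ψ = 0.304, H_out = 12.440 kJ/mol
  T = 331.8 K: K = (2.703, 0.314), RR gives ψ = 0.249, H_out = 9.688 kJ/mol
  T = 329.2 K: K = (2.603, 0.304), RR gives ψ = 0.219, H_out = 8.186 kJ/mol
  T = 327.9 K: K = (2.553, 0.299), RR gives ψ = 0.203, H_out = 7.405 kJ/mol
Linear interpolation between T = 327.9 (H_out = 7.405) and T = 329.2 (H_out = 8.186) on hF = 7.755 gives T ≈ 328.5 K, at which ψ = 0.21.

T = 328.5 K, V/F = 0.21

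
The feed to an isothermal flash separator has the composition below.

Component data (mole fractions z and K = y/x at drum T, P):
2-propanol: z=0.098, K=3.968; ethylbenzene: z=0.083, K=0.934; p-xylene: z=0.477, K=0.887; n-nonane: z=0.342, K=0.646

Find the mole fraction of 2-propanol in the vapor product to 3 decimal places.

Material balance + equilibrium reduce to Σ zᵢ(Kᵢ−1)/(1+V/F(Kᵢ−1)) = 0.
g(0) = ΣzᵢKᵢ − 1 = 0.110 and g(1) = 1 − Σzᵢ/Kᵢ = -0.181, so a root lies in (0, 1).
Newton–Raphson from V/F = 0.59:
  V/F = 0.590: g = -0.1108, g' = -0.190 → V/F = 0.007
  V/F = 0.007: g = 0.1043, g' = -0.879 → V/F = 0.126
  V/F = 0.126: g = 0.0250, g' = -0.512 → V/F = 0.174
  V/F = 0.174: g = 0.0021, g' = -0.430 → V/F = 0.179
Converged at V/F = 0.179.
Compositions from xᵢ = zᵢ/(1+V/F(Kᵢ−1)), yᵢ = Kᵢxᵢ:
  2-propanol: x = 0.064, y = 0.254
  ethylbenzene: x = 0.084, y = 0.078
  p-xylene: x = 0.487, y = 0.432
  n-nonane: x = 0.365, y = 0.236

y_2-propanol = 0.254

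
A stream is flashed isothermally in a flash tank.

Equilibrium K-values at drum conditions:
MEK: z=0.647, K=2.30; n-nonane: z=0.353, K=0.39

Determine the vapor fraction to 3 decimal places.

ψ = 0.789

Newton–Raphson from ψ = 0.35:
  ψ = 0.350: g = 0.3043, g' = -0.729 → ψ = 0.768
  ψ = 0.768: g = 0.0161, g' = -0.738 → ψ = 0.789
Converged at ψ = 0.789.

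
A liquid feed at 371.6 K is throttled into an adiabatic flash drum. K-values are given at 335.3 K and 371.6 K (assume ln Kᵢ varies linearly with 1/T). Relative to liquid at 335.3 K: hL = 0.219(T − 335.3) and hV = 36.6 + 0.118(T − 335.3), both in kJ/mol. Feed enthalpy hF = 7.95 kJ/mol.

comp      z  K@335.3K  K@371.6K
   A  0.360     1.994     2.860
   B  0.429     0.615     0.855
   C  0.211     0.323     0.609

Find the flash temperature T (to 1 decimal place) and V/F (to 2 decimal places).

T = 339.4 K, V/F = 0.19

Adiabatic flash: solve Rachford–Rice at each trial T, then check hF = ψ·hV(T) + (1−ψ)·hL(T).
  T = 335.3 K: K = (1.994, 0.615, 0.323), RR gives ψ = 0.101, H_out = 3.698 kJ/mol
  T = 371.6 K: K = (2.860, 0.855, 0.609), RR gives ψ = 1.000, H_out = 40.883 kJ/mol
  T = 353.5 K: K = (2.411, 0.732, 0.451), RR gives ψ = 0.513, H_out = 21.822 kJ/mol
  T = 344.4 K: K = (2.198, 0.672, 0.383), RR gives ψ = 0.304, H_out = 12.838 kJ/mol
  T = 339.9 K: K = (2.096, 0.644, 0.353), RR gives ψ = 0.205, H_out = 8.403 kJ/mol
  T = 337.6 K: K = (2.045, 0.629, 0.338), RR gives ψ = 0.153, H_out = 6.081 kJ/mol
  T = 338.8 K: K = (2.072, 0.637, 0.345), RR gives ψ = 0.180, H_out = 7.299 kJ/mol
Linear interpolation between T = 338.8 (H_out = 7.299) and T = 339.9 (H_out = 8.403) on hF = 7.95 gives T ≈ 339.4 K, at which ψ = 0.19.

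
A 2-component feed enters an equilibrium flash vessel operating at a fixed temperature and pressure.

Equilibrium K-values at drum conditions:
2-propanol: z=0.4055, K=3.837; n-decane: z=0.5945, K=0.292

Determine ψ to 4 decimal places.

ψ = 0.3632

Let ψ = V/F and solve Σ zᵢ(Kᵢ−1)/(1+ψ(Kᵢ−1)) = 0.
g(0) = ΣzᵢKᵢ − 1 = 0.7295 and g(1) = 1 − Σzᵢ/Kᵢ = -1.1416, so a root lies in (0, 1).
Iterate (Newton) starting at ψ = 0.58:
  ψ = 0.5800: g = -0.27932, g' = -1.3243 → ψ = 0.3691
  ψ = 0.3691: g = -0.00783, g' = -1.3249 → ψ = 0.3632
Converged at ψ = 0.3632.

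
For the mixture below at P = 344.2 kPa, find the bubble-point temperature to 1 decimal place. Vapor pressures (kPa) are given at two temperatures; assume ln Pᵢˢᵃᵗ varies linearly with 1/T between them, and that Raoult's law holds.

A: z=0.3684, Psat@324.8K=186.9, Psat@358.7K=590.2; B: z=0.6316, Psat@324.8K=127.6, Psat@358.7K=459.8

T = 347.2 K

Bubble-point temperature: ΣzᵢPᵢˢᵃᵗ(T) = P. Interpolate ln Pᵢˢᵃᵗ = aᵢ + bᵢ/T.
  T = 324.8 K: ΣzᵢPᵢˢᵃᵗ = 149.45 kPa
  T = 358.7 K: ΣzᵢPᵢˢᵃᵗ = 507.84 kPa
  T = 341.8 K: ΣzᵢPᵢˢᵃᵗ = 284.33 kPa
  T = 350.2 K: ΣzᵢPᵢˢᵃᵗ = 381.96 kPa
  T = 346.0 K: ΣzᵢPᵢˢᵃᵗ = 330.13 kPa
  T = 348.1 K: ΣzᵢPᵢˢᵃᵗ = 355.26 kPa
Interpolating between 346.0 K and 348.1 K gives T ≈ 347.2 K.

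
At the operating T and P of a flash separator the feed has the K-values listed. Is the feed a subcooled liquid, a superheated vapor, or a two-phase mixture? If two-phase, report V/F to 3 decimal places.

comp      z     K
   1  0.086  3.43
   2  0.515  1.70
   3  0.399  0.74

ΣzᵢKᵢ = 1.466; Σzᵢ/Kᵢ = 0.867.
Since Σzᵢ/Kᵢ < 1 the mixture is above its dew point — single vapor phase.

superheated vapor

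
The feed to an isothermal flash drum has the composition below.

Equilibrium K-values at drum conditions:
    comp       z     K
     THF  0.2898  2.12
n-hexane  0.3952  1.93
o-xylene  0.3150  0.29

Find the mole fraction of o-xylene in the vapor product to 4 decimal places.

y_o-xylene = 0.1701

Let ψ = V/F and solve Σ zᵢ(Kᵢ−1)/(1+ψ(Kᵢ−1)) = 0.
Feasibility: ΣzᵢKᵢ = 1.4685, Σzᵢ/Kᵢ = 1.4277 — both > 1, two phases present.
Iterate (Newton) starting at ψ = 0.5:
  ψ = 0.5000: g = 0.11220, g' = -0.6903 → ψ = 0.6625
  ψ = 0.6625: g = -0.00856, g' = -0.8168 → ψ = 0.6520
Converged at ψ = 0.6520.
Compositions from xᵢ = zᵢ/(1+ψ(Kᵢ−1)), yᵢ = Kᵢxᵢ:
  THF: x = 0.1675, y = 0.3551
  n-hexane: x = 0.2460, y = 0.4748
  o-xylene: x = 0.5865, y = 0.1701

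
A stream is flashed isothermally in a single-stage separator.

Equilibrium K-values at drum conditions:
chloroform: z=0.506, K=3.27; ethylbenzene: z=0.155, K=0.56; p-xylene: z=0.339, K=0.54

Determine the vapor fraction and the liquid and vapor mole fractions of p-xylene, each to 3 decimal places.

Rachford–Rice: g(ψ) = Σ zᵢ(Kᵢ−1)/(1+ψ(Kᵢ−1)) = 0.
Feasibility: ΣzᵢKᵢ = 1.924, Σzᵢ/Kᵢ = 1.059 — both > 1, two phases present.
Newton iteration, ψ⁰ = 0.37:
  ψ = 0.370: g = 0.3549, g' = -0.917 → ψ = 0.757
  ψ = 0.757: g = 0.0811, g' = -0.589 → ψ = 0.895
  ψ = 0.895: g = 0.0016, g' = -0.573 → ψ = 0.897
Converged at ψ = 0.897.
Compositions from xᵢ = zᵢ/(1+ψ(Kᵢ−1)), yᵢ = Kᵢxᵢ:
  chloroform: x = 0.167, y = 0.545
  ethylbenzene: x = 0.256, y = 0.143
  p-xylene: x = 0.577, y = 0.312

ψ = 0.897, x_p-xylene = 0.577, y_p-xylene = 0.312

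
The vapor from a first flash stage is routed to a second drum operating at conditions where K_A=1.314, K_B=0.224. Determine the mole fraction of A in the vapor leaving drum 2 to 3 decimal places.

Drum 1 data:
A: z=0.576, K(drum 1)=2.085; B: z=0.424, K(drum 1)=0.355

y_A (drum 2) = 0.935

Drum 1:
Material balance + equilibrium reduce to Σ zᵢ(Kᵢ−1)/(1+ψ₁(Kᵢ−1)) = 0.
Feasibility: ΣzᵢKᵢ = 1.351, Σzᵢ/Kᵢ = 1.471 — both > 1, two phases present.
Binary case is linear: z₁(K₁−1)(1+ψ₁(K₂−1)) + z₂(K₂−1)(1+ψ₁(K₁−1)) = 0
⇒ ψ₁ = [z₁(K₁−1)+z₂(K₂−1)] / [−(K₁−1)(K₂−1)] = 0.3515/0.6998 = 0.502
Drum-1 compositions:
  A: x = 0.373, y = 0.777
  B: x = 0.627, y = 0.223
Drum-2 feed = drum-1 vapor: z₂ = (0.7774, 0.2226).
Drum 2:
Material balance + equilibrium reduce to Σ zᵢ(Kᵢ−1)/(1+ψ₂(Kᵢ−1)) = 0.
Feasibility: ΣzᵢKᵢ = 1.071, Σzᵢ/Kᵢ = 1.586 — both > 1, two phases present.
Binary case is linear: z₁(K₁−1)(1+ψ₂(K₂−1)) + z₂(K₂−1)(1+ψ₂(K₁−1)) = 0
⇒ ψ₂ = [z₁(K₁−1)+z₂(K₂−1)] / [−(K₁−1)(K₂−1)] = 0.0713/0.2437 = 0.293
  A: x = 0.712, y = 0.935
  B: x = 0.288, y = 0.065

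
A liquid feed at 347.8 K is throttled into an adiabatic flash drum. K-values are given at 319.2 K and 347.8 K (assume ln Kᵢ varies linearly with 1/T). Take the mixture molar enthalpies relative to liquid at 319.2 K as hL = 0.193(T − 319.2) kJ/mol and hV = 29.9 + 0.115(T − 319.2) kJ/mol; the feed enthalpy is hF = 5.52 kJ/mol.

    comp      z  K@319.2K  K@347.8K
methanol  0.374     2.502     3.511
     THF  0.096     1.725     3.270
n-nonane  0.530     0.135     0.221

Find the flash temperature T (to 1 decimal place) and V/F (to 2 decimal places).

T = 321.5 K, V/F = 0.17

Adiabatic flash: solve Rachford–Rice at each trial T, then check hF = ψ·hV(T) + (1−ψ)·hL(T).
  T = 319.2 K: K = (2.502, 1.725, 0.135), RR gives ψ = 0.145, H_out = 4.337 kJ/mol
  T = 347.8 K: K = (3.511, 3.270, 0.221), RR gives ψ = 0.388, H_out = 16.252 kJ/mol
  T = 333.5 K: K = (2.985, 2.408, 0.175), RR gives ψ = 0.284, H_out = 10.933 kJ/mol
  T = 326.4 K: K = (2.740, 2.048, 0.154), RR gives ψ = 0.221, H_out = 7.880 kJ/mol
  T = 322.8 K: K = (2.620, 1.881, 0.144), RR gives ψ = 0.185, H_out = 6.175 kJ/mol
  T = 321.0 K: K = (2.560, 1.802, 0.140), RR gives ψ = 0.166, H_out = 5.275 kJ/mol
Linear interpolation between T = 321.0 (H_out = 5.275) and T = 322.8 (H_out = 6.175) on hF = 5.52 gives T ≈ 321.5 K, at which ψ = 0.17.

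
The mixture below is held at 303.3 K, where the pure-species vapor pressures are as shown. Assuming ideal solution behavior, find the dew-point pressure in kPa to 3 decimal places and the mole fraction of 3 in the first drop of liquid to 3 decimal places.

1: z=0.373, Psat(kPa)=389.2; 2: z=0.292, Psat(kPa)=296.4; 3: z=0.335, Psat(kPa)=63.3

Pdew = 138.202 kPa, x_3 = 0.731

At the dew point ψ → 1, so Σzᵢ/Kᵢ = 1 with Kᵢ = Pᵢˢᵃᵗ/P ⇒ 1/P = Σzᵢ/Pᵢˢᵃᵗ.
1/P = 0.373/389.2 + 0.292/296.4 + 0.335/63.3 = 0.007236 ⇒ P = 138.202 kPa
xᵢ = zᵢP/Pᵢˢᵃᵗ ⇒ x_3 = 0.335·138.202/63.3 = 0.731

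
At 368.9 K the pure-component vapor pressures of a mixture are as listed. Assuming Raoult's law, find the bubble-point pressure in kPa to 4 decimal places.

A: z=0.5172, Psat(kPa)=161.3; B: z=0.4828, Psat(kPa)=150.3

Pbub = 155.9892 kPa

At the bubble point ψ → 0, so ΣzᵢKᵢ = 1 with Kᵢ = Pᵢˢᵃᵗ/P ⇒ P = ΣzᵢPᵢˢᵃᵗ.
P = 0.5172·161.3 + 0.4828·150.3 = 155.9892 kPa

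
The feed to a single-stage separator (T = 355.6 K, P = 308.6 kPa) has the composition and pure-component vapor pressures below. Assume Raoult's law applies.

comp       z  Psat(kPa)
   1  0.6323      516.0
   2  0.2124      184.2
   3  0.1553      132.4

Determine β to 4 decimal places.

β = 0.7634

Raoult's law: Kᵢ = Pᵢˢᵃᵗ/P = Pᵢˢᵃᵗ/308.6.
  K_1 = 516.0/308.6 = 1.672067, K_2 = 184.2/308.6 = 0.596889, K_3 = 132.4/308.6 = 0.429034
Let β = V/F and solve Σ zᵢ(Kᵢ−1)/(1+β(Kᵢ−1)) = 0.
Check two-phase: ΣzᵢKᵢ = 1.2507 > 1 and Σzᵢ/Kᵢ = 1.0960 > 1, so g(0) = 0.2507 > 0 and g(1) = -0.0960 < 0.
Newton iteration, β⁰ = 0.49:
  β = 0.4900: g = 0.08986, g' = -0.3128 → β = 0.7773
  β = 0.7773: g = -0.00498, g' = -0.3601 → β = 0.7635
  β = 0.7635: g = -0.00003, g' = -0.3559 → β = 0.7634
Converged at β = 0.7634.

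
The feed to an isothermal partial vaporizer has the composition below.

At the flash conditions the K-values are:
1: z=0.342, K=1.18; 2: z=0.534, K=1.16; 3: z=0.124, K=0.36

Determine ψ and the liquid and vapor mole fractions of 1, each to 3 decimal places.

Rachford–Rice: g(ψ) = Σ zᵢ(Kᵢ−1)/(1+ψ(Kᵢ−1)) = 0.
g(0) = ΣzᵢKᵢ − 1 = 0.068 and g(1) = 1 − Σzᵢ/Kᵢ = -0.095, so a root lies in (0, 1).
Newton iteration, ψ⁰ = 0.5:
  ψ = 0.500: g = 0.0189, g' = -0.131 → ψ = 0.644
  ψ = 0.644: g = -0.0024, g' = -0.167 → ψ = 0.630
Converged at ψ = 0.630.
Compositions from xᵢ = zᵢ/(1+ψ(Kᵢ−1)), yᵢ = Kᵢxᵢ:
  1: x = 0.307, y = 0.362
  2: x = 0.485, y = 0.563
  3: x = 0.208, y = 0.075

ψ = 0.630, x_1 = 0.307, y_1 = 0.362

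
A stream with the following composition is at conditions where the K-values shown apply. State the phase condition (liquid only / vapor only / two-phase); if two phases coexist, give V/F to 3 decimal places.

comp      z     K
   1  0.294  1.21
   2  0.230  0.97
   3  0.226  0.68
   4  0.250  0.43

ΣzᵢKᵢ = 0.840; Σzᵢ/Kᵢ = 1.394.
Since ΣzᵢKᵢ < 1 the mixture is below its bubble point — single liquid phase.

liquid only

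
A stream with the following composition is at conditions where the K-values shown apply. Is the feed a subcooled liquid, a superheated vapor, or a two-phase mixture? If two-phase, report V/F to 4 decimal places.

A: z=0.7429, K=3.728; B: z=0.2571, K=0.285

ΣzᵢKᵢ = 2.8428; Σzᵢ/Kᵢ = 1.1014.
Both exceed 1, so a two-phase solution exists.
Binary case is linear: z₁(K₁−1)(1+ψ(K₂−1)) + z₂(K₂−1)(1+ψ(K₁−1)) = 0
⇒ ψ = [z₁(K₁−1)+z₂(K₂−1)] / [−(K₁−1)(K₂−1)] = 1.84280/1.95052 = 0.9448

two-phase, V/F = 0.9448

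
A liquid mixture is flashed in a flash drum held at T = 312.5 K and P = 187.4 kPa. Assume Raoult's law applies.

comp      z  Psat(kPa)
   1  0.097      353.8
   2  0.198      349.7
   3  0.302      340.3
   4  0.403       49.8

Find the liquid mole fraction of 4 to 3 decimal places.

x_4 = 0.535

Raoult's law: Kᵢ = Pᵢˢᵃᵗ/P = Pᵢˢᵃᵗ/187.4.
  K_1 = 353.8/187.4 = 1.88794, K_2 = 349.7/187.4 = 1.86606, K_3 = 340.3/187.4 = 1.81590, K_4 = 49.8/187.4 = 0.26574
Let ψ = V/F and solve Σ zᵢ(Kᵢ−1)/(1+ψ(Kᵢ−1)) = 0.
g(0) = ΣzᵢKᵢ − 1 = 0.208 and g(1) = 1 − Σzᵢ/Kᵢ = -0.840, so a root lies in (0, 1).
Newton–Raphson from ψ = 0.53:
  ψ = 0.530: g = -0.1363, g' = -0.785 → ψ = 0.356
  ψ = 0.356: g = -0.0135, g' = -0.650 → ψ = 0.336
Converged at ψ = 0.336.
Compositions from xᵢ = zᵢ/(1+ψ(Kᵢ−1)), yᵢ = Kᵢxᵢ:
  1: x = 0.075, y = 0.141
  2: x = 0.153, y = 0.286
  3: x = 0.237, y = 0.431
  4: x = 0.535, y = 0.142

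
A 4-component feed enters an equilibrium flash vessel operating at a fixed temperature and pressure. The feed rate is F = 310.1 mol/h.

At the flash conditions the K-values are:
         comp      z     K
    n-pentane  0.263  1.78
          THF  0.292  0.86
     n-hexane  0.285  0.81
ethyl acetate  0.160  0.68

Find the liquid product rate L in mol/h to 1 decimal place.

Rachford–Rice: g(V/F) = Σ zᵢ(Kᵢ−1)/(1+V/F(Kᵢ−1)) = 0.
Check two-phase: ΣzᵢKᵢ = 1.059 > 1 and Σzᵢ/Kᵢ = 1.074 > 1, so g(0) = 0.059 > 0 and g(1) = -0.074 < 0.
Newton–Raphson from V/F = 0.65:
  V/F = 0.650: g = -0.0353, g' = -0.117 → V/F = 0.348
  V/F = 0.348: g = 0.0027, g' = -0.138 → V/F = 0.368
Converged at V/F = 0.368.
Then V = V/F·F = 0.3682·310.1 = 114.2 mol/h and L = F − V = 195.9 mol/h.

L = 195.9 mol/h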